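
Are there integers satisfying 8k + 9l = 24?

Step 1: Compute gcd(8, 9).
gcd(8, 9) = 1

Step 2: Check divisibility.
Does 1 divide 24? 24 = 1 x 24, so yes.

By the theorem on linear Diophantine equations, 8k + 9l = 24 has integer solutions if and only if gcd(8, 9) divides 24. Since 1 | 24, solutions exist.

Yes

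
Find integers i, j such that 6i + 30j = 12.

Step 1: Check solvability.
gcd(6, 30) = 6
Since 6 divides 12, solutions exist.

Step 2: Apply extended Euclidean algorithm to find gcd.
We find integers such that 6*x0 + 30*y0 = 6

Step 3: Scale the particular solution.
Multiply by 12/6 = 2:
i = 2, j = 0

Step 4: Verify.
6*(2) + 30*(0) = 12 = 12 ✓

i = 2, j = 0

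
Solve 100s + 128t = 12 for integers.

Step 1: Check solvability.
gcd(100, 128) = 4
Since 4 divides 12, solutions exist.

Step 2: Apply extended Euclidean algorithm to find gcd.
We find integers such that 100*x0 + 128*y0 = 4

Step 3: Scale the particular solution.
Multiply by 12/4 = 3:
s = 27, t = -21

Step 4: Verify.
100*(27) + 128*(-21) = 12 = 12 ✓

s = 27, t = -21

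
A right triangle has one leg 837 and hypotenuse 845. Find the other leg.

b² = c² - a² = 714025 - 700569 = 13456
b = 116

116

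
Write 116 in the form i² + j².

We need to find integers i, j > 0 such that i² + j² = 116.
Trying i = 4: j² = 116 - 4² = 116 - 16 = 100
j = 10
Check: 4² + 10² = 16 + 100 = 116 ✓

116 = 4² + 10²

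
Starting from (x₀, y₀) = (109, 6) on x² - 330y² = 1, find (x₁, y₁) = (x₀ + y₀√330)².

Solutions to x² - Dy² = 1 are generated by powers of (x₀ + y₀√D).
The next solution satisfies x₁ + y₁√330 = (x₀ + y₀√330)², giving:
x₁ = x₀² + 330y₀² = 109² + 330·6² = 11881 + 11880 = 23761
y₁ = 2x₀y₀ = 2·109·6 = 1308

Verify: 23761² - 330·1308² = 564585121 - 564585120 = 1 ✓

x = 23761, y = 1308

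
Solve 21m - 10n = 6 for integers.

Step 1: Check solvability.
gcd(21, 10) = 1
Since 1 divides 6, solutions exist.

Step 2: Apply extended Euclidean algorithm to find gcd.
We find integers such that 21*x0 + 10*y0 = 1

Step 3: Scale the particular solution.
Multiply by 6/1 = 6:
m = 6, n = 12

Step 4: Verify.
21*(6) - 10*(12) = 6 = 6 ✓

m = 6, n = 12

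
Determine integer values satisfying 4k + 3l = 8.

Step 1: Check solvability.
gcd(4, 3) = 1
Since 1 divides 8, solutions exist.

Step 2: Apply extended Euclidean algorithm to find gcd.
We find integers such that 4*x0 + 3*y0 = 1

Step 3: Scale the particular solution.
Multiply by 8/1 = 8:
k = 8, l = -8

Step 4: Verify.
4*(8) + 3*(-8) = 8 = 8 ✓

k = 8, l = -8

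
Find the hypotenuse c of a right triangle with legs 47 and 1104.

c² = a² + b² = 47² + 1104² = 2209 + 1218816 = 1221025
c = sqrt(1221025) = 1105

1105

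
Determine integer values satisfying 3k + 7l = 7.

Step 1: Check solvability.
gcd(3, 7) = 1
Since 1 divides 7, solutions exist.

Step 2: Apply extended Euclidean algorithm to find gcd.
We find integers such that 3*x0 + 7*y0 = 1

Step 3: Scale the particular solution.
Multiply by 7/1 = 7:
k = -14, l = 7

Step 4: Verify.
3*(-14) + 7*(7) = 7 = 7 ✓

k = -14, l = 7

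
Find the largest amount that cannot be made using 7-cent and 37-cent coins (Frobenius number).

For two coprime denominations a and b, the Frobenius number (largest value not representable as a non-negative combination) is ab - a - b.
Here gcd(7, 37) = 1, so they are coprime.
F(7, 37) = 7·37 - 7 - 37 = 259 - 44 = 215

215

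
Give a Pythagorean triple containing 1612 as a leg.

We need the other leg and hypotenuse such that 1612² + x² = c².
Take x = 285, c = 1637: 1612² + 285² = 2598544 + 81225 = 2679769 = 1637² ✓
Triple: (285, 1612, 1637)

(285, 1612, 1637)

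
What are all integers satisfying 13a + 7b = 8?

Step 1: Compute gcd(13, 7) = 1.
Since 1 divides 8, solutions exist.

Step 2: Find a particular solution using extended Euclidean algorithm.
We get a₀ = -8, b₀ = 16.
Check: 13*-8 + 7*16 = 8 = 8 ✓

Step 3: Write the general solution.
a = -8 + (7/1)t = -8 + 7t
b = 16 - (13/1)t = 16 - 13t
for any integer t.

a = -8 + 7t, b = 16 - 13t for integer t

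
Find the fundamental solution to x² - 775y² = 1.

We seek the smallest positive integers (x, y) with x² - 775y² = 1, i.e., x² = 775y² + 1.
Try successive y values:
y = 1: x² = 775·1² + 1 = 776, not a perfect square
y = 2: x² = 775·2² + 1 = 3101, not a perfect square
y = 3: x² = 775·3² + 1 = 6976, not a perfect square
... continuing the search (or via continued fractions) ...
y = 165984: x² = 775·165984² + 1 = 21351783398401, x = 4620799 ✓

Verify: 4620799² - 775·165984² = 21351783398401 - 21351783398400 = 1 ✓

x = 4620799, y = 165984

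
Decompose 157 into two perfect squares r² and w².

We need to find integers r, w > 0 such that r² + w² = 157.
Trying r = 6: w² = 157 - 6² = 157 - 36 = 121
w = 11
Check: 6² + 11² = 36 + 121 = 157 ✓

157 = 6² + 11²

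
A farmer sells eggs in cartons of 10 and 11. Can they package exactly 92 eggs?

We need non-negative a, b with 10a + 11b = 92.
gcd(10, 11) = 1 divides 92.
Try a = 7: 11b = 92 - 70 = 22, so b = 2.
One way: 7 cartons of 10 and 2 cartons of 11.

Yes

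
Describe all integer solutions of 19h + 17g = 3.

Step 1: Compute gcd(19, 17) = 1.
Since 1 divides 3, solutions exist.

Step 2: Find a particular solution using extended Euclidean algorithm.
We get h₀ = -24, g₀ = 27.
Check: 19*-24 + 17*27 = 3 = 3 ✓

Step 3: Write the general solution.
h = -24 + (17/1)t = -24 + 17t
g = 27 - (19/1)t = 27 - 19t
for any integer t.

h = -24 + 17t, g = 27 - 19t for integer t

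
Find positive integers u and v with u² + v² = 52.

We need to find integers u, v > 0 such that u² + v² = 52.
Trying u = 4: v² = 52 - 4² = 52 - 16 = 36
v = 6
Check: 4² + 6² = 16 + 36 = 52 ✓

52 = 4² + 6²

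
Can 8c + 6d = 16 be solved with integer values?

Step 1: Compute gcd(8, 6).
gcd(8, 6) = 2

Step 2: Check divisibility.
Does 2 divide 16? 16 = 2 x 8, so yes.

By the theorem on linear Diophantine equations, 8c + 6d = 16 has integer solutions if and only if gcd(8, 6) divides 16. Since 2 | 16, solutions exist.

Yes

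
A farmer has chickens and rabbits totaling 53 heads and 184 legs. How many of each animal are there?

Let c = chickens, r = rabbits.
Heads: c + r = 53
Legs: 2c + 4r = 184
From the first equation, c = 53 - r. Substitute:
2(53 - r) + 4r = 184
106 + 2r = 184
r = (184 - 106)/2 = 39
c = 53 - 39 = 14

Chickens: 14, Rabbits: 39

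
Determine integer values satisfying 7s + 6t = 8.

Step 1: Check solvability.
gcd(7, 6) = 1
Since 1 divides 8, solutions exist.

Step 2: Apply extended Euclidean algorithm to find gcd.
We find integers such that 7*x0 + 6*y0 = 1

Step 3: Scale the particular solution.
Multiply by 8/1 = 8:
s = 8, t = -8

Step 4: Verify.
7*(8) + 6*(-8) = 8 = 8 ✓

s = 8, t = -8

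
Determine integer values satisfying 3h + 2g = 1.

Step 1: Check solvability.
gcd(3, 2) = 1
Since 1 divides 1, solutions exist.

Step 2: Apply extended Euclidean algorithm to find gcd.
We find integers such that 3*x0 + 2*y0 = 1

Step 3: Scale the particular solution.
Multiply by 1/1 = 1:
h = 1, g = -1

Step 4: Verify.
3*(1) + 2*(-1) = 1 = 1 ✓

h = 1, g = -1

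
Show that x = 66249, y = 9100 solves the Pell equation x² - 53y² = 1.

Compute x² = 66249² = 4388930001
Compute 53y² = 53·9100² = 53·82810000 = 4388930000
x² - 53y² = 4388930001 - 4388930000 = 1
Since this equals 1, (66249, 9100) is a solution.

Yes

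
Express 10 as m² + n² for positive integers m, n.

We need to find integers m, n > 0 such that m² + n² = 10.
Trying m = 1: n² = 10 - 1² = 10 - 1 = 9
n = 3
Check: 1² + 3² = 1 + 9 = 10 ✓

10 = 1² + 3²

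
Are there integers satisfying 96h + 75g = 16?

Step 1: Compute gcd(96, 75).
gcd(96, 75) = 3

Step 2: Check divisibility.
Does 3 divide 16? 16 = 3 x 5 + 1, so no.

By the theorem on linear Diophantine equations, 96h + 75g = 16 has integer solutions if and only if gcd(96, 75) divides 16. Since 3 does not divide 16, no solutions exist.

No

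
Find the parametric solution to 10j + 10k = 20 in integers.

Step 1: Compute gcd(10, 10) = 10.
Since 10 divides 20, solutions exist.

Step 2: Find a particular solution using extended Euclidean algorithm.
We get j₀ = 0, k₀ = 2.
Check: 10*0 + 10*2 = 20 = 20 ✓

Step 3: Write the general solution.
j = 0 + (10/10)t = 0 + 1t
k = 2 - (10/10)t = 2 - 1t
for any integer t.

j = 0 + 1t, k = 2 - 1t for integer t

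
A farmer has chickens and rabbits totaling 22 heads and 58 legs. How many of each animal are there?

Let c = chickens, r = rabbits.
Heads: c + r = 22
Legs: 2c + 4r = 58
From the first equation, c = 22 - r. Substitute:
2(22 - r) + 4r = 58
44 + 2r = 58
r = (58 - 44)/2 = 7
c = 22 - 7 = 15

Chickens: 15, Rabbits: 7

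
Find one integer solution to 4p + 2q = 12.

Step 1: Check solvability.
gcd(4, 2) = 2
Since 2 divides 12, solutions exist.

Step 2: Apply extended Euclidean algorithm to find gcd.
We find integers such that 4*x0 + 2*y0 = 2

Step 3: Scale the particular solution.
Multiply by 12/2 = 6:
p = 0, q = 6

Step 4: Verify.
4*(0) + 2*(6) = 12 = 12 ✓

p = 0, q = 6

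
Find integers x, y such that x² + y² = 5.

We need to find integers x, y > 0 such that x² + y² = 5.
Trying x = 1: y² = 5 - 1² = 5 - 1 = 4
y = 2
Check: 1² + 2² = 1 + 4 = 5 ✓

5 = 1² + 2²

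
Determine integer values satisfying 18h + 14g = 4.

Step 1: Check solvability.
gcd(18, 14) = 2
Since 2 divides 4, solutions exist.

Step 2: Apply extended Euclidean algorithm to find gcd.
We find integers such that 18*x0 + 14*y0 = 2

Step 3: Scale the particular solution.
Multiply by 4/2 = 2:
h = -6, g = 8

Step 4: Verify.
18*(-6) + 14*(8) = 4 = 4 ✓

h = -6, g = 8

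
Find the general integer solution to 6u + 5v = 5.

Step 1: Compute gcd(6, 5) = 1.
Since 1 divides 5, solutions exist.

Step 2: Find a particular solution using extended Euclidean algorithm.
We get u₀ = 5, v₀ = -5.
Check: 6*5 + 5*-5 = 5 = 5 ✓

Step 3: Write the general solution.
u = 5 + (5/1)t = 5 + 5t
v = -5 - (6/1)t = -5 - 6t
for any integer t.

u = 5 + 5t, v = -5 - 6t for integer t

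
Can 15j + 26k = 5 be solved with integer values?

Step 1: Compute gcd(15, 26).
gcd(15, 26) = 1

Step 2: Check divisibility.
Does 1 divide 5? 5 = 1 x 5, so yes.

By the theorem on linear Diophantine equations, 15j + 26k = 5 has integer solutions if and only if gcd(15, 26) divides 5. Since 1 | 5, solutions exist.

Yes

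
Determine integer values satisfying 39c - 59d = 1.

Step 1: Check solvability.
gcd(39, 59) = 1
Since 1 divides 1, solutions exist.

Step 2: Apply extended Euclidean algorithm to find gcd.
We find integers such that 39*x0 + 59*y0 = 1

Step 3: Scale the particular solution.
Multiply by 1/1 = 1:
c = -3, d = -2

Step 4: Verify.
39*(-3) - 59*(-2) = 1 = 1 ✓

c = -3, d = -2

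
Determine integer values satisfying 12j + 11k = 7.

Step 1: Check solvability.
gcd(12, 11) = 1
Since 1 divides 7, solutions exist.

Step 2: Apply extended Euclidean algorithm to find gcd.
We find integers such that 12*x0 + 11*y0 = 1

Step 3: Scale the particular solution.
Multiply by 7/1 = 7:
j = 7, k = -7

Step 4: Verify.
12*(7) + 11*(-7) = 7 = 7 ✓

j = 7, k = -7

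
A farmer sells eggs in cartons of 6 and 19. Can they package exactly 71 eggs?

We need non-negative a, b with 6a + 19b = 71.
gcd(6, 19) = 1 divides 71, but no a in [0, 11] gives non-negative b.

No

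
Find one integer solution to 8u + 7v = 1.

Step 1: Check solvability.
gcd(8, 7) = 1
Since 1 divides 1, solutions exist.

Step 2: Apply extended Euclidean algorithm to find gcd.
We find integers such that 8*x0 + 7*y0 = 1

Step 3: Scale the particular solution.
Multiply by 1/1 = 1:
u = 1, v = -1

Step 4: Verify.
8*(1) + 7*(-1) = 1 = 1 ✓

u = 1, v = -1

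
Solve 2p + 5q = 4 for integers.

Step 1: Check solvability.
gcd(2, 5) = 1
Since 1 divides 4, solutions exist.

Step 2: Apply extended Euclidean algorithm to find gcd.
We find integers such that 2*x0 + 5*y0 = 1

Step 3: Scale the particular solution.
Multiply by 4/1 = 4:
p = -8, q = 4

Step 4: Verify.
2*(-8) + 5*(4) = 4 = 4 ✓

p = -8, q = 4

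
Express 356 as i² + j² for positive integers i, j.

We need to find integers i, j > 0 such that i² + j² = 356.
Trying i = 10: j² = 356 - 10² = 356 - 100 = 256
j = 16
Check: 10² + 16² = 100 + 256 = 356 ✓

356 = 10² + 16²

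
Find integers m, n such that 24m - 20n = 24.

Step 1: Check solvability.
gcd(24, 20) = 4
Since 4 divides 24, solutions exist.

Step 2: Apply extended Euclidean algorithm to find gcd.
We find integers such that 24*x0 + 20*y0 = 4

Step 3: Scale the particular solution.
Multiply by 24/4 = 6:
m = 6, n = 6

Step 4: Verify.
24*(6) - 20*(6) = 24 = 24 ✓

m = 6, n = 6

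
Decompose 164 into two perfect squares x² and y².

We need to find integers x, y > 0 such that x² + y² = 164.
Trying x = 8: y² = 164 - 8² = 164 - 64 = 100
y = 10
Check: 8² + 10² = 64 + 100 = 164 ✓

164 = 8² + 10²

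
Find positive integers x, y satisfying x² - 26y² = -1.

We need x² = 26y² - 1. Try successive y:
y = 1: x² = 26·1² - 1 = 25 = 5² ✓
Check: 5² - 26·1² = 25 - 26 = -1 ✓

x = 5, y = 1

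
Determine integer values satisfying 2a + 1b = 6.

Step 1: Check solvability.
gcd(2, 1) = 1
Since 1 divides 6, solutions exist.

Step 2: Apply extended Euclidean algorithm to find gcd.
We find integers such that 2*x0 + 1*y0 = 1

Step 3: Scale the particular solution.
Multiply by 6/1 = 6:
a = 0, b = 6

Step 4: Verify.
2*(0) + 1*(6) = 6 = 6 ✓

a = 0, b = 6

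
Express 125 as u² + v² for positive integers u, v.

We need to find integers u, v > 0 such that u² + v² = 125.
Trying u = 2: v² = 125 - 2² = 125 - 4 = 121
v = 11
Check: 2² + 11² = 4 + 121 = 125 ✓

125 = 2² + 11²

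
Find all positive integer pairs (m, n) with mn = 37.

The positive divisors of 37 are: 1, 37.
Each divisor d gives the pair (d, 37/d):
(1, 37), (37, 1)

(1, 37), (37, 1)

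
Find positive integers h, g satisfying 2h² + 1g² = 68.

Try small values of h and check whether (68 - 2h²)/1 is a perfect square.
h = 4: 2·4² = 32, so 1g² = 68 - 32 = 36, giving g² = 36, g = 6.
Check: 2·4² + 1·6² = 32 + 36 = 68 ✓

h = 4, g = 6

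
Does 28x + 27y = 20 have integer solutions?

Step 1: Compute gcd(28, 27).
gcd(28, 27) = 1

Step 2: Check divisibility.
Does 1 divide 20? 20 = 1 x 20, so yes.

By the theorem on linear Diophantine equations, 28x + 27y = 20 has integer solutions if and only if gcd(28, 27) divides 20. Since 1 | 20, solutions exist.

Yes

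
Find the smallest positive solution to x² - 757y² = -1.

We need x² = 757y² - 1. Try successive y:
y = 1: x² = 757·1² - 1 = 756, not a perfect square
y = 2: x² = 757·2² - 1 = 3027, not a perfect square
y = 3: x² = 757·3² - 1 = 6812, not a perfect square
...
y = 49769: x² = 757·49769² - 1 = 1875053694276 = 1369326² ✓
Check: 1369326² - 757·49769² = 1875053694276 - 1875053694277 = -1 ✓

x = 1369326, y = 49769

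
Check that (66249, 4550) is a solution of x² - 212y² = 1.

Compute x² = 66249² = 4388930001
Compute 212y² = 212·4550² = 212·20702500 = 4388930000
x² - 212y² = 4388930001 - 4388930000 = 1
Since this equals 1, (66249, 4550) is a solution.

Yes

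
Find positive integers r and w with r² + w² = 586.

We need to find integers r, w > 0 such that r² + w² = 586.
Trying r = 15: w² = 586 - 15² = 586 - 225 = 361
w = 19
Check: 15² + 19² = 225 + 361 = 586 ✓

586 = 15² + 19²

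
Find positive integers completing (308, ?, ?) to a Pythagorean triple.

We need the other leg and hypotenuse such that 308² + x² = c².
Take x = 435, c = 533: 308² + 435² = 94864 + 189225 = 284089 = 533² ✓
Triple: (435, 308, 533)

(435, 308, 533)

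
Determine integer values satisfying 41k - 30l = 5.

Step 1: Check solvability.
gcd(41, 30) = 1
Since 1 divides 5, solutions exist.

Step 2: Apply extended Euclidean algorithm to find gcd.
We find integers such that 41*x0 + 30*y0 = 1

Step 3: Scale the particular solution.
Multiply by 5/1 = 5:
k = 55, l = 75

Step 4: Verify.
41*(55) - 30*(75) = 5 = 5 ✓

k = 55, l = 75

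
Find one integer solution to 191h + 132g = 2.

Step 1: Check solvability.
gcd(191, 132) = 1
Since 1 divides 2, solutions exist.

Step 2: Apply extended Euclidean algorithm to find gcd.
We find integers such that 191*x0 + 132*y0 = 1

Step 3: Scale the particular solution.
Multiply by 2/1 = 2:
h = 94, g = -136

Step 4: Verify.
191*(94) + 132*(-136) = 2 = 2 ✓

h = 94, g = -136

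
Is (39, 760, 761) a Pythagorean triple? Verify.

Compute a² + b² = 39² + 760² = 1521 + 577600 = 579121
Compute c² = 761² = 579121
Since 579121 = 579121, confirmed.

Yes, it is a Pythagorean triple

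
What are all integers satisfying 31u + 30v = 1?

Step 1: Compute gcd(31, 30) = 1.
Since 1 divides 1, solutions exist.

Step 2: Find a particular solution using extended Euclidean algorithm.
We get u₀ = 1, v₀ = -1.
Check: 31*1 + 30*-1 = 1 = 1 ✓

Step 3: Write the general solution.
u = 1 + (30/1)t = 1 + 30t
v = -1 - (31/1)t = -1 - 31t
for any integer t.

u = 1 + 30t, v = -1 - 31t for integer t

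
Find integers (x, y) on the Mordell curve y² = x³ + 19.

Try small integer x values and check whether x³ + 19 is a perfect square.
x = 5: x³ + 19 = 5³ + 19 = 125 + 19 = 144
Is 144 a perfect square? 12² = 144 ✓
So (x, y) = (5, 12) is a solution.

x = 5, y = 12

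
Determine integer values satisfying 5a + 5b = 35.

Step 1: Check solvability.
gcd(5, 5) = 5
Since 5 divides 35, solutions exist.

Step 2: Apply extended Euclidean algorithm to find gcd.
We find integers such that 5*x0 + 5*y0 = 5

Step 3: Scale the particular solution.
Multiply by 35/5 = 7:
a = 0, b = 7

Step 4: Verify.
5*(0) + 5*(7) = 35 = 35 ✓

a = 0, b = 7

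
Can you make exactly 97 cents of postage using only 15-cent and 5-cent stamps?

We need non-negative x, y with 15x + 5y = 97.
gcd(15, 5) = 5, and 5 does not divide 97.
No integer solutions exist, so certainly no non-negative ones.

No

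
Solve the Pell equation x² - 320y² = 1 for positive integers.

We seek the smallest positive integers (x, y) with x² - 320y² = 1, i.e., x² = 320y² + 1.
Try successive y values:
y = 1: x² = 320·1² + 1 = 321, not a perfect square
y = 2: x² = 320·2² + 1 = 1281, not a perfect square
y = 3: x² = 320·3² + 1 = 2881, not a perfect square
... continuing the search (or via continued fractions) ...
y = 9: x² = 320·9² + 1 = 25921, x = 161 ✓

Verify: 161² - 320·9² = 25921 - 25920 = 1 ✓

x = 161, y = 9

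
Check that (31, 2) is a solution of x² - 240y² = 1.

Compute x² = 31² = 961
Compute 240y² = 240·2² = 240·4 = 960
x² - 240y² = 961 - 960 = 1
Since this equals 1, (31, 2) is a solution.

Yes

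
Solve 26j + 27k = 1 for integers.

Step 1: Check solvability.
gcd(26, 27) = 1
Since 1 divides 1, solutions exist.

Step 2: Apply extended Euclidean algorithm to find gcd.
We find integers such that 26*x0 + 27*y0 = 1

Step 3: Scale the particular solution.
Multiply by 1/1 = 1:
j = -1, k = 1

Step 4: Verify.
26*(-1) + 27*(1) = 1 = 1 ✓

j = -1, k = 1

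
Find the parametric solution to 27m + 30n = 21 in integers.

Step 1: Compute gcd(27, 30) = 3.
Since 3 divides 21, solutions exist.

Step 2: Find a particular solution using extended Euclidean algorithm.
We get m₀ = -7, n₀ = 7.
Check: 27*-7 + 30*7 = 21 = 21 ✓

Step 3: Write the general solution.
m = -7 + (30/3)t = -7 + 10t
n = 7 - (27/3)t = 7 - 9t
for any integer t.

m = -7 + 10t, n = 7 - 9t for integer t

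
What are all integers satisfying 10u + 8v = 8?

Step 1: Compute gcd(10, 8) = 2.
Since 2 divides 8, solutions exist.

Step 2: Find a particular solution using extended Euclidean algorithm.
We get u₀ = 4, v₀ = -4.
Check: 10*4 + 8*-4 = 8 = 8 ✓

Step 3: Write the general solution.
u = 4 + (8/2)t = 4 + 4t
v = -4 - (10/2)t = -4 - 5t
for any integer t.

u = 4 + 4t, v = -4 - 5t for integer t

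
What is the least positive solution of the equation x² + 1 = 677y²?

We need x² = 677y² - 1. Try successive y:
y = 1: x² = 677·1² - 1 = 676 = 26² ✓
Check: 26² - 677·1² = 676 - 677 = -1 ✓

x = 26, y = 1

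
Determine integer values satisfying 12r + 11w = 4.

Step 1: Check solvability.
gcd(12, 11) = 1
Since 1 divides 4, solutions exist.

Step 2: Apply extended Euclidean algorithm to find gcd.
We find integers such that 12*x0 + 11*y0 = 1

Step 3: Scale the particular solution.
Multiply by 4/1 = 4:
r = 4, w = -4

Step 4: Verify.
12*(4) + 11*(-4) = 4 = 4 ✓

r = 4, w = -4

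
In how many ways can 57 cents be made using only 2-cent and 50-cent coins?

We need non-negative integers (x, y) with 2x + 50y = 57.
For each x from 0 to 28, check if (57 - 2x) is a non-negative multiple of 50.
Solutions (x, y): none
Count: 0

0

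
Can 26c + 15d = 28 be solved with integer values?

Step 1: Compute gcd(26, 15).
gcd(26, 15) = 1

Step 2: Check divisibility.
Does 1 divide 28? 28 = 1 x 28, so yes.

By the theorem on linear Diophantine equations, 26c + 15d = 28 has integer solutions if and only if gcd(26, 15) divides 28. Since 1 | 28, solutions exist.

Yes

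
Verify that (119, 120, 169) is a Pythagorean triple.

Compute a² + b² = 119² + 120² = 14161 + 14400 = 28561
Compute c² = 169² = 28561
Since 28561 = 28561, confirmed.

Yes, it is a Pythagorean triple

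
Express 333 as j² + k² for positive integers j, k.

We need to find integers j, k > 0 such that j² + k² = 333.
Trying j = 3: k² = 333 - 3² = 333 - 9 = 324
k = 18
Check: 3² + 18² = 9 + 324 = 333 ✓

333 = 3² + 18²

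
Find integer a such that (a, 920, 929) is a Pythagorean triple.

a² = c² - b² = 929² - 920² = 863041 - 846400 = 16641
a = sqrt(16641) = 129

129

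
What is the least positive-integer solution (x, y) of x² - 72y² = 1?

We seek the smallest positive integers (x, y) with x² - 72y² = 1, i.e., x² = 72y² + 1.
Try successive y values:
y = 1: x² = 72·1² + 1 = 73, not a perfect square
y = 2: x² = 72·2² + 1 = 289, x = 17 ✓

Verify: 17² - 72·2² = 289 - 288 = 1 ✓

x = 17, y = 2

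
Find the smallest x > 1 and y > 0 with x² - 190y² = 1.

We seek the smallest positive integers (x, y) with x² - 190y² = 1, i.e., x² = 190y² + 1.
Try successive y values:
y = 1: x² = 190·1² + 1 = 191, not a perfect square
y = 2: x² = 190·2² + 1 = 761, not a perfect square
y = 3: x² = 190·3² + 1 = 1711, not a perfect square
... continuing the search (or via continued fractions) ...
y = 3774: x² = 190·3774² + 1 = 2706184441, x = 52021 ✓

Verify: 52021² - 190·3774² = 2706184441 - 2706184440 = 1 ✓

x = 52021, y = 3774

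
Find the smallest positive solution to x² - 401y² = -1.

We need x² = 401y² - 1. Try successive y:
y = 1: x² = 401·1² - 1 = 400 = 20² ✓
Check: 20² - 401·1² = 400 - 401 = -1 ✓

x = 20, y = 1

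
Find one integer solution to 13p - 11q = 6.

Step 1: Check solvability.
gcd(13, 11) = 1
Since 1 divides 6, solutions exist.

Step 2: Apply extended Euclidean algorithm to find gcd.
We find integers such that 13*x0 + 11*y0 = 1

Step 3: Scale the particular solution.
Multiply by 6/1 = 6:
p = -30, q = -36

Step 4: Verify.
13*(-30) - 11*(-36) = 6 = 6 ✓

p = -30, q = -36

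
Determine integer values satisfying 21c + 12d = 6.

Step 1: Check solvability.
gcd(21, 12) = 3
Since 3 divides 6, solutions exist.

Step 2: Apply extended Euclidean algorithm to find gcd.
We find integers such that 21*x0 + 12*y0 = 3

Step 3: Scale the particular solution.
Multiply by 6/3 = 2:
c = -2, d = 4

Step 4: Verify.
21*(-2) + 12*(4) = 6 = 6 ✓

c = -2, d = 4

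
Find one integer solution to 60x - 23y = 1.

Step 1: Check solvability.
gcd(60, 23) = 1
Since 1 divides 1, solutions exist.

Step 2: Apply extended Euclidean algorithm to find gcd.
We find integers such that 60*x0 + 23*y0 = 1

Step 3: Scale the particular solution.
Multiply by 1/1 = 1:
x = 5, y = 13

Step 4: Verify.
60*(5) - 23*(13) = 1 = 1 ✓

x = 5, y = 13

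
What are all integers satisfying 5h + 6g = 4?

Step 1: Compute gcd(5, 6) = 1.
Since 1 divides 4, solutions exist.

Step 2: Find a particular solution using extended Euclidean algorithm.
We get h₀ = -4, g₀ = 4.
Check: 5*-4 + 6*4 = 4 = 4 ✓

Step 3: Write the general solution.
h = -4 + (6/1)t = -4 + 6t
g = 4 - (5/1)t = 4 - 5t
for any integer t.

h = -4 + 6t, g = 4 - 5t for integer t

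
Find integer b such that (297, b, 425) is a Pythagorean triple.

b² = c² - a² = 425² - 297² = 180625 - 88209 = 92416
b = sqrt(92416) = 304

304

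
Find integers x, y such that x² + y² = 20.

We need to find integers x, y > 0 such that x² + y² = 20.
Trying x = 2: y² = 20 - 2² = 20 - 4 = 16
y = 4
Check: 2² + 4² = 4 + 16 = 20 ✓

20 = 2² + 4²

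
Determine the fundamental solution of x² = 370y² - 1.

We need x² = 370y² - 1. Try successive y:
y = 1: x² = 370·1² - 1 = 369, not a perfect square
y = 2: x² = 370·2² - 1 = 1479, not a perfect square
y = 3: x² = 370·3² - 1 = 3329, not a perfect square
...
y = 17: x² = 370·17² - 1 = 106929 = 327² ✓
Check: 327² - 370·17² = 106929 - 106930 = -1 ✓

x = 327, y = 17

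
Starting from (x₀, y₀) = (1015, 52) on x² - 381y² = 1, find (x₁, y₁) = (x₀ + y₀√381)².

Solutions to x² - Dy² = 1 are generated by powers of (x₀ + y₀√D).
The next solution satisfies x₁ + y₁√381 = (x₀ + y₀√381)², giving:
x₁ = x₀² + 381y₀² = 1015² + 381·52² = 1030225 + 1030224 = 2060449
y₁ = 2x₀y₀ = 2·1015·52 = 105560

Verify: 2060449² - 381·105560² = 4245450081601 - 4245450081600 = 1 ✓

x = 2060449, y = 105560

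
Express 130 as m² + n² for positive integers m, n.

We need to find integers m, n > 0 such that m² + n² = 130.
Trying m = 3: n² = 130 - 3² = 130 - 9 = 121
n = 11
Check: 3² + 11² = 9 + 121 = 130 ✓

130 = 3² + 11²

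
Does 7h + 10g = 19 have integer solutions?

Step 1: Compute gcd(7, 10).
gcd(7, 10) = 1

Step 2: Check divisibility.
Does 1 divide 19? 19 = 1 x 19, so yes.

By the theorem on linear Diophantine equations, 7h + 10g = 19 has integer solutions if and only if gcd(7, 10) divides 19. Since 1 | 19, solutions exist.

Yes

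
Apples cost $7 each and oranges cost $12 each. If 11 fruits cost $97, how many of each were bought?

Let a = apples, o = oranges.
a + o = 11
7a + 12o = 97
Substitute o = 11 - a:
7a + 12(11 - a) = 97
(7 - 12)a = 97 - 132
-5a = -35
a = 7, o = 11 - 7 = 4

Apples: 7, Oranges: 4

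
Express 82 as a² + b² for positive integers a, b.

We need to find integers a, b > 0 such that a² + b² = 82.
Trying a = 1: b² = 82 - 1² = 82 - 1 = 81
b = 9
Check: 1² + 9² = 1 + 81 = 82 ✓

82 = 1² + 9²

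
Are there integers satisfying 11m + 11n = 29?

Step 1: Compute gcd(11, 11).
gcd(11, 11) = 11

Step 2: Check divisibility.
Does 11 divide 29? 29 = 11 x 2 + 7, so no.

By the theorem on linear Diophantine equations, 11m + 11n = 29 has integer solutions if and only if gcd(11, 11) divides 29. Since 11 does not divide 29, no solutions exist.

No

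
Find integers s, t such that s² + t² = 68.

We need to find integers s, t > 0 such that s² + t² = 68.
Trying s = 2: t² = 68 - 2² = 68 - 4 = 64
t = 8
Check: 2² + 8² = 4 + 64 = 68 ✓

68 = 2² + 8²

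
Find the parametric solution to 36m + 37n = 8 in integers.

Step 1: Compute gcd(36, 37) = 1.
Since 1 divides 8, solutions exist.

Step 2: Find a particular solution using extended Euclidean algorithm.
We get m₀ = -8, n₀ = 8.
Check: 36*-8 + 37*8 = 8 = 8 ✓

Step 3: Write the general solution.
m = -8 + (37/1)t = -8 + 37t
n = 8 - (36/1)t = 8 - 36t
for any integer t.

m = -8 + 37t, n = 8 - 36t for integer t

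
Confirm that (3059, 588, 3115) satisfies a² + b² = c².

Compute a² + b² = 3059² + 588² = 9357481 + 345744 = 9703225
Compute c² = 3115² = 9703225
Since 9703225 = 9703225, confirmed.

Yes, it is a Pythagorean triple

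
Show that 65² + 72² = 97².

Compute a² + b² = 65² + 72² = 4225 + 5184 = 9409
Compute c² = 97² = 9409
Since 9409 = 9409, confirmed.

Yes, it is a Pythagorean triple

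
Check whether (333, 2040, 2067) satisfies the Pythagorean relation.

Compute a² + b²:
333² + 2040² = 110889 + 4161600 = 4272489
Compute c²:
2067² = 4272489
Since 4272489 = 4272489, it is a Pythagorean triple.

Yes, it is a Pythagorean triple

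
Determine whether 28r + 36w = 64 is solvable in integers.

Step 1: Compute gcd(28, 36).
gcd(28, 36) = 4

Step 2: Check divisibility.
Does 4 divide 64? 64 = 4 x 16, so yes.

By the theorem on linear Diophantine equations, 28r + 36w = 64 has integer solutions if and only if gcd(28, 36) divides 64. Since 4 | 64, solutions exist.

Yes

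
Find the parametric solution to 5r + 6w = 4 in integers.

Step 1: Compute gcd(5, 6) = 1.
Since 1 divides 4, solutions exist.

Step 2: Find a particular solution using extended Euclidean algorithm.
We get r₀ = -4, w₀ = 4.
Check: 5*-4 + 6*4 = 4 = 4 ✓

Step 3: Write the general solution.
r = -4 + (6/1)t = -4 + 6t
w = 4 - (5/1)t = 4 - 5t
for any integer t.

r = -4 + 6t, w = 4 - 5t for integer t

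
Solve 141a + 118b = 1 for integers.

Step 1: Check solvability.
gcd(141, 118) = 1
Since 1 divides 1, solutions exist.

Step 2: Apply extended Euclidean algorithm to find gcd.
We find integers such that 141*x0 + 118*y0 = 1

Step 3: Scale the particular solution.
Multiply by 1/1 = 1:
a = -41, b = 49

Step 4: Verify.
141*(-41) + 118*(49) = 1 = 1 ✓

a = -41, b = 49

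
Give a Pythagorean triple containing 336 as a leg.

We need the other leg and hypotenuse such that 336² + x² = c².
Take x = 385, c = 511: 336² + 385² = 112896 + 148225 = 261121 = 511² ✓
Triple: (385, 336, 511)

(385, 336, 511)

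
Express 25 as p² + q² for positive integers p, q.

We need to find integers p, q > 0 such that p² + q² = 25.
Trying p = 3: q² = 25 - 3² = 25 - 9 = 16
q = 4
Check: 3² + 4² = 9 + 16 = 25 ✓

25 = 3² + 4²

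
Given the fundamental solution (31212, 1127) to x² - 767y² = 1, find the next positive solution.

Solutions to x² - Dy² = 1 are generated by powers of (x₀ + y₀√D).
The next solution satisfies x₁ + y₁√767 = (x₀ + y₀√767)², giving:
x₁ = x₀² + 767y₀² = 31212² + 767·1127² = 974188944 + 974188943 = 1948377887
y₁ = 2x₀y₀ = 2·31212·1127 = 70351848

Verify: 1948377887² - 767·70351848² = 3796176390550584769 - 3796176390550584768 = 1 ✓

x = 1948377887, y = 70351848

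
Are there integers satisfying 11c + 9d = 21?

Step 1: Compute gcd(11, 9).
gcd(11, 9) = 1

Step 2: Check divisibility.
Does 1 divide 21? 21 = 1 x 21, so yes.

By the theorem on linear Diophantine equations, 11c + 9d = 21 has integer solutions if and only if gcd(11, 9) divides 21. Since 1 | 21, solutions exist.

Yes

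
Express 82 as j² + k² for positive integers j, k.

We need to find integers j, k > 0 such that j² + k² = 82.
Trying j = 1: k² = 82 - 1² = 82 - 1 = 81
k = 9
Check: 1² + 9² = 1 + 81 = 82 ✓

82 = 1² + 9²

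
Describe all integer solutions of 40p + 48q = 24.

Step 1: Compute gcd(40, 48) = 8.
Since 8 divides 24, solutions exist.

Step 2: Find a particular solution using extended Euclidean algorithm.
We get p₀ = -3, q₀ = 3.
Check: 40*-3 + 48*3 = 24 = 24 ✓

Step 3: Write the general solution.
p = -3 + (48/8)t = -3 + 6t
q = 3 - (40/8)t = 3 - 5t
for any integer t.

p = -3 + 6t, q = 3 - 5t for integer t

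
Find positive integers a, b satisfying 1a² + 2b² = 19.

Try small values of a and check whether (19 - 1a²)/2 is a perfect square.
a = 1: 1·1² = 1, so 2b² = 19 - 1 = 18, giving b² = 9, b = 3.
Check: 1·1² + 2·3² = 1 + 18 = 19 ✓

a = 1, b = 3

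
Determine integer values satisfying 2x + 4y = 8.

Step 1: Check solvability.
gcd(2, 4) = 2
Since 2 divides 8, solutions exist.

Step 2: Apply extended Euclidean algorithm to find gcd.
We find integers such that 2*x0 + 4*y0 = 2

Step 3: Scale the particular solution.
Multiply by 8/2 = 4:
x = 4, y = 0

Step 4: Verify.
2*(4) + 4*(0) = 8 = 8 ✓

x = 4, y = 0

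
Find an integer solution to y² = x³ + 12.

Try small integer x values and check whether x³ + 12 is a perfect square.
x = -2: x³ + 12 = -2³ + 12 = -8 + 12 = 4
Is 4 a perfect square? 2² = 4 ✓
So (x, y) = (-2, 2) is a solution.

x = -2, y = 2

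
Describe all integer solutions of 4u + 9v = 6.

Step 1: Compute gcd(4, 9) = 1.
Since 1 divides 6, solutions exist.

Step 2: Find a particular solution using extended Euclidean algorithm.
We get u₀ = -12, v₀ = 6.
Check: 4*-12 + 9*6 = 6 = 6 ✓

Step 3: Write the general solution.
u = -12 + (9/1)t = -12 + 9t
v = 6 - (4/1)t = 6 - 4t
for any integer t.

u = -12 + 9t, v = 6 - 4t for integer t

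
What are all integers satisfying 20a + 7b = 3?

Step 1: Compute gcd(20, 7) = 1.
Since 1 divides 3, solutions exist.

Step 2: Find a particular solution using extended Euclidean algorithm.
We get a₀ = -3, b₀ = 9.
Check: 20*-3 + 7*9 = 3 = 3 ✓

Step 3: Write the general solution.
a = -3 + (7/1)t = -3 + 7t
b = 9 - (20/1)t = 9 - 20t
for any integer t.

a = -3 + 7t, b = 9 - 20t for integer t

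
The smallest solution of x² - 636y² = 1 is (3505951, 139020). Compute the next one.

Solutions to x² - Dy² = 1 are generated by powers of (x₀ + y₀√D).
The next solution satisfies x₁ + y₁√636 = (x₀ + y₀√636)², giving:
x₁ = x₀² + 636y₀² = 3505951² + 636·139020² = 12291692414401 + 12291692414400 = 24583384828801
y₁ = 2x₀y₀ = 2·3505951·139020 = 974794616040

Verify: 24583384828801² - 636·974794616040² = 604342809640923172079097601 - 604342809640923172079097600 = 1 ✓

x = 24583384828801, y = 974794616040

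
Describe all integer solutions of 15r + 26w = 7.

Step 1: Compute gcd(15, 26) = 1.
Since 1 divides 7, solutions exist.

Step 2: Find a particular solution using extended Euclidean algorithm.
We get r₀ = 49, w₀ = -28.
Check: 15*49 + 26*-28 = 7 = 7 ✓

Step 3: Write the general solution.
r = 49 + (26/1)t = 49 + 26t
w = -28 - (15/1)t = -28 - 15t
for any integer t.

r = 49 + 26t, w = -28 - 15t for integer t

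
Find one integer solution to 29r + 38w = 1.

Step 1: Check solvability.
gcd(29, 38) = 1
Since 1 divides 1, solutions exist.

Step 2: Apply extended Euclidean algorithm to find gcd.
We find integers such that 29*x0 + 38*y0 = 1

Step 3: Scale the particular solution.
Multiply by 1/1 = 1:
r = -17, w = 13

Step 4: Verify.
29*(-17) + 38*(13) = 1 = 1 ✓

r = -17, w = 13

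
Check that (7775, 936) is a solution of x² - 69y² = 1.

Compute x² = 7775² = 60450625
Compute 69y² = 69·936² = 69·876096 = 60450624
x² - 69y² = 60450625 - 60450624 = 1
Since this equals 1, (7775, 936) is a solution.

Yes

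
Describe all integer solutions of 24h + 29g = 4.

Step 1: Compute gcd(24, 29) = 1.
Since 1 divides 4, solutions exist.

Step 2: Find a particular solution using extended Euclidean algorithm.
We get h₀ = -24, g₀ = 20.
Check: 24*-24 + 29*20 = 4 = 4 ✓

Step 3: Write the general solution.
h = -24 + (29/1)t = -24 + 29t
g = 20 - (24/1)t = 20 - 24t
for any integer t.

h = -24 + 29t, g = 20 - 24t for integer t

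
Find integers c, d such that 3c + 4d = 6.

Step 1: Check solvability.
gcd(3, 4) = 1
Since 1 divides 6, solutions exist.

Step 2: Apply extended Euclidean algorithm to find gcd.
We find integers such that 3*x0 + 4*y0 = 1

Step 3: Scale the particular solution.
Multiply by 6/1 = 6:
c = -6, d = 6

Step 4: Verify.
3*(-6) + 4*(6) = 6 = 6 ✓

c = -6, d = 6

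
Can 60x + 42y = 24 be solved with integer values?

Step 1: Compute gcd(60, 42).
gcd(60, 42) = 6

Step 2: Check divisibility.
Does 6 divide 24? 24 = 6 x 4, so yes.

By the theorem on linear Diophantine equations, 60x + 42y = 24 has integer solutions if and only if gcd(60, 42) divides 24. Since 6 | 24, solutions exist.

Yes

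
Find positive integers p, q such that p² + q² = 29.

Search for p with 29 - p² a perfect square.
p = 2: 29 - 2² = 29 - 4 = 25 = 5² ✓
So p = 2, q = 5.

p = 2, q = 5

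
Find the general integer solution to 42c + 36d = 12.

Step 1: Compute gcd(42, 36) = 6.
Since 6 divides 12, solutions exist.

Step 2: Find a particular solution using extended Euclidean algorithm.
We get c₀ = 2, d₀ = -2.
Check: 42*2 + 36*-2 = 12 = 12 ✓

Step 3: Write the general solution.
c = 2 + (36/6)t = 2 + 6t
d = -2 - (42/6)t = -2 - 7t
for any integer t.

c = 2 + 6t, d = -2 - 7t for integer t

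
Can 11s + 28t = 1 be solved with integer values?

Step 1: Compute gcd(11, 28).
gcd(11, 28) = 1

Step 2: Check divisibility.
Does 1 divide 1? 1 = 1 x 1, so yes.

By the theorem on linear Diophantine equations, 11s + 28t = 1 has integer solutions if and only if gcd(11, 28) divides 1. Since 1 | 1, solutions exist.

Yes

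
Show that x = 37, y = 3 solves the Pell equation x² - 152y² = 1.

Compute x² = 37² = 1369
Compute 152y² = 152·3² = 152·9 = 1368
x² - 152y² = 1369 - 1368 = 1
Since this equals 1, (37, 3) is a solution.

Yes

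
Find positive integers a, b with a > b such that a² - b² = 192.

Factor: a² - b² = (a+b)(a-b) = 192.
We need two factors of 192 with the same parity.
Use a+b = 96 and a-b = 2 (product 96·2 = 192).
Adding: 2a = 98, so a = 49.
Subtracting: 2b = 94, so b = 47.
Check: 49² - 47² = 2401 - 2209 = 192 ✓

a = 49, b = 47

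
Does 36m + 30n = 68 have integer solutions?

Step 1: Compute gcd(36, 30).
gcd(36, 30) = 6

Step 2: Check divisibility.
Does 6 divide 68? 68 = 6 x 11 + 2, so no.

By the theorem on linear Diophantine equations, 36m + 30n = 68 has integer solutions if and only if gcd(36, 30) divides 68. Since 6 does not divide 68, no solutions exist.

No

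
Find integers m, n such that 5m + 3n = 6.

Step 1: Check solvability.
gcd(5, 3) = 1
Since 1 divides 6, solutions exist.

Step 2: Apply extended Euclidean algorithm to find gcd.
We find integers such that 5*x0 + 3*y0 = 1

Step 3: Scale the particular solution.
Multiply by 6/1 = 6:
m = -6, n = 12

Step 4: Verify.
5*(-6) + 3*(12) = 6 = 6 ✓

m = -6, n = 12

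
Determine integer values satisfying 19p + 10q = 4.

Step 1: Check solvability.
gcd(19, 10) = 1
Since 1 divides 4, solutions exist.

Step 2: Apply extended Euclidean algorithm to find gcd.
We find integers such that 19*x0 + 10*y0 = 1

Step 3: Scale the particular solution.
Multiply by 4/1 = 4:
p = -4, q = 8

Step 4: Verify.
19*(-4) + 10*(8) = 4 = 4 ✓

p = -4, q = 8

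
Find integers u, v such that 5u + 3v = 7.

Step 1: Check solvability.
gcd(5, 3) = 1
Since 1 divides 7, solutions exist.

Step 2: Apply extended Euclidean algorithm to find gcd.
We find integers such that 5*x0 + 3*y0 = 1

Step 3: Scale the particular solution.
Multiply by 7/1 = 7:
u = -7, v = 14

Step 4: Verify.
5*(-7) + 3*(14) = 7 = 7 ✓

u = -7, v = 14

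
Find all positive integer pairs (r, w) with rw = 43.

The positive divisors of 43 are: 1, 43.
Each divisor d gives the pair (d, 43/d):
(1, 43), (43, 1)

(1, 43), (43, 1)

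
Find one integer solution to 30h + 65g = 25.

Step 1: Check solvability.
gcd(30, 65) = 5
Since 5 divides 25, solutions exist.

Step 2: Apply extended Euclidean algorithm to find gcd.
We find integers such that 30*x0 + 65*y0 = 5

Step 3: Scale the particular solution.
Multiply by 25/5 = 5:
h = -10, g = 5

Step 4: Verify.
30*(-10) + 65*(5) = 25 = 25 ✓

h = -10, g = 5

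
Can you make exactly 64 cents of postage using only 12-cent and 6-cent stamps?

We need non-negative x, y with 12x + 6y = 64.
gcd(12, 6) = 6, and 6 does not divide 64.
No integer solutions exist, so certainly no non-negative ones.

No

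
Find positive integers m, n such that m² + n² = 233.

Search for m with 233 - m² a perfect square.
m = 8: 233 - 8² = 233 - 64 = 169 = 13² ✓
So m = 8, n = 13.

m = 8, n = 13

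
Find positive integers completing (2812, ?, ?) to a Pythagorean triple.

We need the other leg and hypotenuse such that 2812² + x² = c².
Take x = 2016, c = 3460: 2812² + 2016² = 7907344 + 4064256 = 11971600 = 3460² ✓
Triple: (2812, 2016, 3460)

(2812, 2016, 3460)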